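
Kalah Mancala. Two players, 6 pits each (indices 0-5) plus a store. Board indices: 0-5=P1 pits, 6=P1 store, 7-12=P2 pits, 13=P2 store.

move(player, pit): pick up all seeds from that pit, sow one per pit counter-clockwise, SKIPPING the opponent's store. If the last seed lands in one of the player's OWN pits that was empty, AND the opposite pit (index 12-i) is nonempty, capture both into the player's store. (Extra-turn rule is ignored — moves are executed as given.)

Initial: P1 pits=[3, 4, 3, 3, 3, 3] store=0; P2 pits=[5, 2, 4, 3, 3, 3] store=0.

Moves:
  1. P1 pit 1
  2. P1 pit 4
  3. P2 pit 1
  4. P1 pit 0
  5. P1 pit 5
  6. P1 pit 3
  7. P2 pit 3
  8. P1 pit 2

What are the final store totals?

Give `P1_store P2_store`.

Answer: 4 1

Derivation:
Move 1: P1 pit1 -> P1=[3,0,4,4,4,4](0) P2=[5,2,4,3,3,3](0)
Move 2: P1 pit4 -> P1=[3,0,4,4,0,5](1) P2=[6,3,4,3,3,3](0)
Move 3: P2 pit1 -> P1=[3,0,4,4,0,5](1) P2=[6,0,5,4,4,3](0)
Move 4: P1 pit0 -> P1=[0,1,5,5,0,5](1) P2=[6,0,5,4,4,3](0)
Move 5: P1 pit5 -> P1=[0,1,5,5,0,0](2) P2=[7,1,6,5,4,3](0)
Move 6: P1 pit3 -> P1=[0,1,5,0,1,1](3) P2=[8,2,6,5,4,3](0)
Move 7: P2 pit3 -> P1=[1,2,5,0,1,1](3) P2=[8,2,6,0,5,4](1)
Move 8: P1 pit2 -> P1=[1,2,0,1,2,2](4) P2=[9,2,6,0,5,4](1)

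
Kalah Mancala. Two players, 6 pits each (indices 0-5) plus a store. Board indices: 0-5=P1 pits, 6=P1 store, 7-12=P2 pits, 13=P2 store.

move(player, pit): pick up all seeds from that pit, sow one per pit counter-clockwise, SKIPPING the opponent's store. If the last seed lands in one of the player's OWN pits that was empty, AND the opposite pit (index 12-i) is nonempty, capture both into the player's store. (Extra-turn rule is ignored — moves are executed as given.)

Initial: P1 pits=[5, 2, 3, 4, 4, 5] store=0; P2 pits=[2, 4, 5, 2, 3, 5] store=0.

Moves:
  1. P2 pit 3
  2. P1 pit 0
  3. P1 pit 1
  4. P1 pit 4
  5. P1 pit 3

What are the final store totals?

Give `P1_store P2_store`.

Move 1: P2 pit3 -> P1=[5,2,3,4,4,5](0) P2=[2,4,5,0,4,6](0)
Move 2: P1 pit0 -> P1=[0,3,4,5,5,6](0) P2=[2,4,5,0,4,6](0)
Move 3: P1 pit1 -> P1=[0,0,5,6,6,6](0) P2=[2,4,5,0,4,6](0)
Move 4: P1 pit4 -> P1=[0,0,5,6,0,7](1) P2=[3,5,6,1,4,6](0)
Move 5: P1 pit3 -> P1=[0,0,5,0,1,8](2) P2=[4,6,7,1,4,6](0)

Answer: 2 0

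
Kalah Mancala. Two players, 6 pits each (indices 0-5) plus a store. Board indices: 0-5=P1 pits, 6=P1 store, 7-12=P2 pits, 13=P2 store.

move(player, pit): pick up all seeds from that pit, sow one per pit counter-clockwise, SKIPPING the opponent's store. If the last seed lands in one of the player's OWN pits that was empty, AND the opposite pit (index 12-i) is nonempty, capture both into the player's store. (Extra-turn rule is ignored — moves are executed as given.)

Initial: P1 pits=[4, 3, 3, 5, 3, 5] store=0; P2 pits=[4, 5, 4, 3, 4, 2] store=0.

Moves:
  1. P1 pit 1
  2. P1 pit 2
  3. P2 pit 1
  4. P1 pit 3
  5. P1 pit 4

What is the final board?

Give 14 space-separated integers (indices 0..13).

Move 1: P1 pit1 -> P1=[4,0,4,6,4,5](0) P2=[4,5,4,3,4,2](0)
Move 2: P1 pit2 -> P1=[4,0,0,7,5,6](1) P2=[4,5,4,3,4,2](0)
Move 3: P2 pit1 -> P1=[4,0,0,7,5,6](1) P2=[4,0,5,4,5,3](1)
Move 4: P1 pit3 -> P1=[4,0,0,0,6,7](2) P2=[5,1,6,5,5,3](1)
Move 5: P1 pit4 -> P1=[4,0,0,0,0,8](3) P2=[6,2,7,6,5,3](1)

Answer: 4 0 0 0 0 8 3 6 2 7 6 5 3 1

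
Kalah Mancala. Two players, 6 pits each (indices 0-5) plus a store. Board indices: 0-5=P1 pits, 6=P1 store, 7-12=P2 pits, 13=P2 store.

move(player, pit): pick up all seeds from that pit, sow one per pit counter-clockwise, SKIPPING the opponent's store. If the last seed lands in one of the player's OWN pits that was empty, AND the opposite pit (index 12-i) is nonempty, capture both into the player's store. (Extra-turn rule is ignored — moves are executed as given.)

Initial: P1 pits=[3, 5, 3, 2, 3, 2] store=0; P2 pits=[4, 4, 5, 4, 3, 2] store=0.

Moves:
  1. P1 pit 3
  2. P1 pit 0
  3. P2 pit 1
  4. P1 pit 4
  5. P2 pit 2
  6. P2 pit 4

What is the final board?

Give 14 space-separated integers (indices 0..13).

Move 1: P1 pit3 -> P1=[3,5,3,0,4,3](0) P2=[4,4,5,4,3,2](0)
Move 2: P1 pit0 -> P1=[0,6,4,0,4,3](6) P2=[4,4,0,4,3,2](0)
Move 3: P2 pit1 -> P1=[0,6,4,0,4,3](6) P2=[4,0,1,5,4,3](0)
Move 4: P1 pit4 -> P1=[0,6,4,0,0,4](7) P2=[5,1,1,5,4,3](0)
Move 5: P2 pit2 -> P1=[0,6,4,0,0,4](7) P2=[5,1,0,6,4,3](0)
Move 6: P2 pit4 -> P1=[1,7,4,0,0,4](7) P2=[5,1,0,6,0,4](1)

Answer: 1 7 4 0 0 4 7 5 1 0 6 0 4 1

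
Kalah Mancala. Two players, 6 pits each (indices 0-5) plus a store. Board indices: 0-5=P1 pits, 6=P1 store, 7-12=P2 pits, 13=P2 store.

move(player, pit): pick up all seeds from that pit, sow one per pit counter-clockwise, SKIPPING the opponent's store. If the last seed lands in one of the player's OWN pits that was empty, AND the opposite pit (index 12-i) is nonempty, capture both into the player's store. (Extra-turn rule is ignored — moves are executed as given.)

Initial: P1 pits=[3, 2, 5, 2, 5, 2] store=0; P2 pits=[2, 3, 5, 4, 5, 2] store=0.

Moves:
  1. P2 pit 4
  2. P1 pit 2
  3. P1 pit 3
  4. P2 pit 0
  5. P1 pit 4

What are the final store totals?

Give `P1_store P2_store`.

Move 1: P2 pit4 -> P1=[4,3,6,2,5,2](0) P2=[2,3,5,4,0,3](1)
Move 2: P1 pit2 -> P1=[4,3,0,3,6,3](1) P2=[3,4,5,4,0,3](1)
Move 3: P1 pit3 -> P1=[4,3,0,0,7,4](2) P2=[3,4,5,4,0,3](1)
Move 4: P2 pit0 -> P1=[4,3,0,0,7,4](2) P2=[0,5,6,5,0,3](1)
Move 5: P1 pit4 -> P1=[4,3,0,0,0,5](3) P2=[1,6,7,6,1,3](1)

Answer: 3 1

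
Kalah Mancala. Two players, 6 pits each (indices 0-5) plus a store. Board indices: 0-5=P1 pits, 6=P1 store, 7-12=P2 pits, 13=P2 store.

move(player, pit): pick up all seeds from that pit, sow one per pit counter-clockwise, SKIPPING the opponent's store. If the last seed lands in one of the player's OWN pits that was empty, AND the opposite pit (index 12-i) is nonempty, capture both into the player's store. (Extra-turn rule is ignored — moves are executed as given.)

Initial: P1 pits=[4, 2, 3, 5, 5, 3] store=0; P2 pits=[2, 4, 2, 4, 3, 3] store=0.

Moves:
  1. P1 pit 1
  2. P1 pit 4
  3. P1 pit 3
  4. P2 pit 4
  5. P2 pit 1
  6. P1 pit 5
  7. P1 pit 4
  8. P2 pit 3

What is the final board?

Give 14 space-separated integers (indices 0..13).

Answer: 7 1 5 0 0 0 9 0 1 6 0 2 6 3

Derivation:
Move 1: P1 pit1 -> P1=[4,0,4,6,5,3](0) P2=[2,4,2,4,3,3](0)
Move 2: P1 pit4 -> P1=[4,0,4,6,0,4](1) P2=[3,5,3,4,3,3](0)
Move 3: P1 pit3 -> P1=[4,0,4,0,1,5](2) P2=[4,6,4,4,3,3](0)
Move 4: P2 pit4 -> P1=[5,0,4,0,1,5](2) P2=[4,6,4,4,0,4](1)
Move 5: P2 pit1 -> P1=[6,0,4,0,1,5](2) P2=[4,0,5,5,1,5](2)
Move 6: P1 pit5 -> P1=[6,0,4,0,1,0](3) P2=[5,1,6,6,1,5](2)
Move 7: P1 pit4 -> P1=[6,0,4,0,0,0](9) P2=[0,1,6,6,1,5](2)
Move 8: P2 pit3 -> P1=[7,1,5,0,0,0](9) P2=[0,1,6,0,2,6](3)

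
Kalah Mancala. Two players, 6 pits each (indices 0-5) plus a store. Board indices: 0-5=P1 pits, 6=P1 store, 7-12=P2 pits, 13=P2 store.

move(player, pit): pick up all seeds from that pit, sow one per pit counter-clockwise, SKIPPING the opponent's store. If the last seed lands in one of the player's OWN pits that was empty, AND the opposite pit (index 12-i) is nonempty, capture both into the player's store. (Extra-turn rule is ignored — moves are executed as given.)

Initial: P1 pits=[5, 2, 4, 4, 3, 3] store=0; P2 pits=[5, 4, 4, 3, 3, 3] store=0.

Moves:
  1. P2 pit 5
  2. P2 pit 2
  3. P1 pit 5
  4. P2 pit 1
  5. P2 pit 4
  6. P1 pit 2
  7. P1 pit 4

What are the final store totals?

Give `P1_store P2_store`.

Move 1: P2 pit5 -> P1=[6,3,4,4,3,3](0) P2=[5,4,4,3,3,0](1)
Move 2: P2 pit2 -> P1=[6,3,4,4,3,3](0) P2=[5,4,0,4,4,1](2)
Move 3: P1 pit5 -> P1=[6,3,4,4,3,0](1) P2=[6,5,0,4,4,1](2)
Move 4: P2 pit1 -> P1=[6,3,4,4,3,0](1) P2=[6,0,1,5,5,2](3)
Move 5: P2 pit4 -> P1=[7,4,5,4,3,0](1) P2=[6,0,1,5,0,3](4)
Move 6: P1 pit2 -> P1=[7,4,0,5,4,1](2) P2=[7,0,1,5,0,3](4)
Move 7: P1 pit4 -> P1=[7,4,0,5,0,2](3) P2=[8,1,1,5,0,3](4)

Answer: 3 4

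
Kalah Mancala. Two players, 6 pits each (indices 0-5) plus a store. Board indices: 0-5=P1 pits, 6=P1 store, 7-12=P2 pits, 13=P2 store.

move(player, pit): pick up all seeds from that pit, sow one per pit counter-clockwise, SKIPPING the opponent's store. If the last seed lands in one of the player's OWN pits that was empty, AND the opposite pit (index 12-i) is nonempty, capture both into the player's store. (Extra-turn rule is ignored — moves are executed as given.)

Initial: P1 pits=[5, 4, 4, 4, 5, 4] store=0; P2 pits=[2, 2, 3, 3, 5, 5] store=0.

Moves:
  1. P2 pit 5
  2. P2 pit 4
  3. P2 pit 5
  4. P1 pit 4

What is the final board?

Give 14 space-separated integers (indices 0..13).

Move 1: P2 pit5 -> P1=[6,5,5,5,5,4](0) P2=[2,2,3,3,5,0](1)
Move 2: P2 pit4 -> P1=[7,6,6,5,5,4](0) P2=[2,2,3,3,0,1](2)
Move 3: P2 pit5 -> P1=[7,6,6,5,5,4](0) P2=[2,2,3,3,0,0](3)
Move 4: P1 pit4 -> P1=[7,6,6,5,0,5](1) P2=[3,3,4,3,0,0](3)

Answer: 7 6 6 5 0 5 1 3 3 4 3 0 0 3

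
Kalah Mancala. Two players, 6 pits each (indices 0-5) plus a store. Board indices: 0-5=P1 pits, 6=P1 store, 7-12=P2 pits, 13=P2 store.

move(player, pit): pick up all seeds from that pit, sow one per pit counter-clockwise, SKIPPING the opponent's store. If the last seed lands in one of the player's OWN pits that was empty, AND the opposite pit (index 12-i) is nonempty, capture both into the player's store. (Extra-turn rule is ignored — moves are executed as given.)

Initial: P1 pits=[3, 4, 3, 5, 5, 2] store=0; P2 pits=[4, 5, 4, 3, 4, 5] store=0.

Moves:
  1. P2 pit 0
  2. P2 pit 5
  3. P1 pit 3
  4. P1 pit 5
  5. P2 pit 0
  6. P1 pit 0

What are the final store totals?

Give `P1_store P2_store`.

Answer: 2 1

Derivation:
Move 1: P2 pit0 -> P1=[3,4,3,5,5,2](0) P2=[0,6,5,4,5,5](0)
Move 2: P2 pit5 -> P1=[4,5,4,6,5,2](0) P2=[0,6,5,4,5,0](1)
Move 3: P1 pit3 -> P1=[4,5,4,0,6,3](1) P2=[1,7,6,4,5,0](1)
Move 4: P1 pit5 -> P1=[4,5,4,0,6,0](2) P2=[2,8,6,4,5,0](1)
Move 5: P2 pit0 -> P1=[4,5,4,0,6,0](2) P2=[0,9,7,4,5,0](1)
Move 6: P1 pit0 -> P1=[0,6,5,1,7,0](2) P2=[0,9,7,4,5,0](1)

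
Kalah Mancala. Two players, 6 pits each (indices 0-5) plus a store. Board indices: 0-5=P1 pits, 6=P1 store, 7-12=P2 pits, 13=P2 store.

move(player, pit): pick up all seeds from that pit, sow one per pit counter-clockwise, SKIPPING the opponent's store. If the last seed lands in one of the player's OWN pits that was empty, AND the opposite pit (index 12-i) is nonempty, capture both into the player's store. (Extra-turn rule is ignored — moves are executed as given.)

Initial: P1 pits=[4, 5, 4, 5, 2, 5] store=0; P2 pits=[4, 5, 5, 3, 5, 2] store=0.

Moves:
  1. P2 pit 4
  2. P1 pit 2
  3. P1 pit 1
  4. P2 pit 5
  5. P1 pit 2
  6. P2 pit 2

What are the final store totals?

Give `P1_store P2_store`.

Answer: 2 3

Derivation:
Move 1: P2 pit4 -> P1=[5,6,5,5,2,5](0) P2=[4,5,5,3,0,3](1)
Move 2: P1 pit2 -> P1=[5,6,0,6,3,6](1) P2=[5,5,5,3,0,3](1)
Move 3: P1 pit1 -> P1=[5,0,1,7,4,7](2) P2=[6,5,5,3,0,3](1)
Move 4: P2 pit5 -> P1=[6,1,1,7,4,7](2) P2=[6,5,5,3,0,0](2)
Move 5: P1 pit2 -> P1=[6,1,0,8,4,7](2) P2=[6,5,5,3,0,0](2)
Move 6: P2 pit2 -> P1=[7,1,0,8,4,7](2) P2=[6,5,0,4,1,1](3)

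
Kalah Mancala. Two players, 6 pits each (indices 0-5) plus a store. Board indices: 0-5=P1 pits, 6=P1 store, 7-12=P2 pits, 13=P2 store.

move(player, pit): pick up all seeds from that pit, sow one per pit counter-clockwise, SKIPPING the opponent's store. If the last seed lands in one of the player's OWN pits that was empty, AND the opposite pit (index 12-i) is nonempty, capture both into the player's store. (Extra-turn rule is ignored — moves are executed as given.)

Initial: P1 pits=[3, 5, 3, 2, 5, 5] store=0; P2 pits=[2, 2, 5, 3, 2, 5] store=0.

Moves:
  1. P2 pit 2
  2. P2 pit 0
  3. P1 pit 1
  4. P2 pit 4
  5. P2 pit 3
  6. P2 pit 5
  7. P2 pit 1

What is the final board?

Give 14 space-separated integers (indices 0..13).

Move 1: P2 pit2 -> P1=[4,5,3,2,5,5](0) P2=[2,2,0,4,3,6](1)
Move 2: P2 pit0 -> P1=[4,5,3,0,5,5](0) P2=[0,3,0,4,3,6](4)
Move 3: P1 pit1 -> P1=[4,0,4,1,6,6](1) P2=[0,3,0,4,3,6](4)
Move 4: P2 pit4 -> P1=[5,0,4,1,6,6](1) P2=[0,3,0,4,0,7](5)
Move 5: P2 pit3 -> P1=[6,0,4,1,6,6](1) P2=[0,3,0,0,1,8](6)
Move 6: P2 pit5 -> P1=[7,1,5,2,7,0](1) P2=[0,3,0,0,1,0](15)
Move 7: P2 pit1 -> P1=[7,1,5,2,7,0](1) P2=[0,0,1,1,2,0](15)

Answer: 7 1 5 2 7 0 1 0 0 1 1 2 0 15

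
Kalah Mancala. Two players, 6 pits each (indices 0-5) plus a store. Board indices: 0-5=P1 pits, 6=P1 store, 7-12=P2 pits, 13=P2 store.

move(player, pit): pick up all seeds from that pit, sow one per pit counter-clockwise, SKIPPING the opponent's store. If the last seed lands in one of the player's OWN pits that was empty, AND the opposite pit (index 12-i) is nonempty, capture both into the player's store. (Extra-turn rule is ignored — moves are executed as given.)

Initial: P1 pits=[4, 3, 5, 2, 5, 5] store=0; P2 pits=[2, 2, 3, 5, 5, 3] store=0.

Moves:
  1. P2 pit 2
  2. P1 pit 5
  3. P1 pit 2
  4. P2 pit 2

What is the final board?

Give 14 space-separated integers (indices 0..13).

Answer: 4 3 0 3 6 1 2 4 3 0 8 6 4 0

Derivation:
Move 1: P2 pit2 -> P1=[4,3,5,2,5,5](0) P2=[2,2,0,6,6,4](0)
Move 2: P1 pit5 -> P1=[4,3,5,2,5,0](1) P2=[3,3,1,7,6,4](0)
Move 3: P1 pit2 -> P1=[4,3,0,3,6,1](2) P2=[4,3,1,7,6,4](0)
Move 4: P2 pit2 -> P1=[4,3,0,3,6,1](2) P2=[4,3,0,8,6,4](0)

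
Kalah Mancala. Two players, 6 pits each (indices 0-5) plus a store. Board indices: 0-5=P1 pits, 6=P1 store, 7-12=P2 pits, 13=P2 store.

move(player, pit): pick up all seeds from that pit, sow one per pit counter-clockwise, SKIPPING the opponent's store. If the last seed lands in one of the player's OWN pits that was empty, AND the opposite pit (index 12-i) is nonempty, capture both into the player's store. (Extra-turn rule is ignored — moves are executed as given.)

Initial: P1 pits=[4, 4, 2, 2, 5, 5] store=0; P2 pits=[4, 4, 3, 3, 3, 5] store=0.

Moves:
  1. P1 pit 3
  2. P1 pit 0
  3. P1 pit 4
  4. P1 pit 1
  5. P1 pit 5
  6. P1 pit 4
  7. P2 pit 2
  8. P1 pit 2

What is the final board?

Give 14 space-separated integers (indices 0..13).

Answer: 1 0 0 3 1 1 18 0 6 0 6 6 1 1

Derivation:
Move 1: P1 pit3 -> P1=[4,4,2,0,6,6](0) P2=[4,4,3,3,3,5](0)
Move 2: P1 pit0 -> P1=[0,5,3,1,7,6](0) P2=[4,4,3,3,3,5](0)
Move 3: P1 pit4 -> P1=[0,5,3,1,0,7](1) P2=[5,5,4,4,4,5](0)
Move 4: P1 pit1 -> P1=[0,0,4,2,1,8](2) P2=[5,5,4,4,4,5](0)
Move 5: P1 pit5 -> P1=[0,0,4,2,1,0](10) P2=[6,6,5,5,5,0](0)
Move 6: P1 pit4 -> P1=[0,0,4,2,0,0](17) P2=[0,6,5,5,5,0](0)
Move 7: P2 pit2 -> P1=[1,0,4,2,0,0](17) P2=[0,6,0,6,6,1](1)
Move 8: P1 pit2 -> P1=[1,0,0,3,1,1](18) P2=[0,6,0,6,6,1](1)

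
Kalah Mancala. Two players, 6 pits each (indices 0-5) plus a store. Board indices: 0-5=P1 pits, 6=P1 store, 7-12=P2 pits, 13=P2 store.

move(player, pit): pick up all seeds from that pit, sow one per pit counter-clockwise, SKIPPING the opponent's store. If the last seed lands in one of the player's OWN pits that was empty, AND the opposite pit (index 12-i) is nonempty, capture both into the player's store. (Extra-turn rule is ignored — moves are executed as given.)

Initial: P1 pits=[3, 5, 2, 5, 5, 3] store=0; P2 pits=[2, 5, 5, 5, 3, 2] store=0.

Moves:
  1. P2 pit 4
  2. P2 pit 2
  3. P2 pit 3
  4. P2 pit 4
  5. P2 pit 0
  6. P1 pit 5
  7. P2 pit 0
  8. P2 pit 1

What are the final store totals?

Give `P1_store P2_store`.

Answer: 1 11

Derivation:
Move 1: P2 pit4 -> P1=[4,5,2,5,5,3](0) P2=[2,5,5,5,0,3](1)
Move 2: P2 pit2 -> P1=[5,5,2,5,5,3](0) P2=[2,5,0,6,1,4](2)
Move 3: P2 pit3 -> P1=[6,6,3,5,5,3](0) P2=[2,5,0,0,2,5](3)
Move 4: P2 pit4 -> P1=[6,6,3,5,5,3](0) P2=[2,5,0,0,0,6](4)
Move 5: P2 pit0 -> P1=[6,6,3,0,5,3](0) P2=[0,6,0,0,0,6](10)
Move 6: P1 pit5 -> P1=[6,6,3,0,5,0](1) P2=[1,7,0,0,0,6](10)
Move 7: P2 pit0 -> P1=[6,6,3,0,5,0](1) P2=[0,8,0,0,0,6](10)
Move 8: P2 pit1 -> P1=[7,7,4,0,5,0](1) P2=[0,0,1,1,1,7](11)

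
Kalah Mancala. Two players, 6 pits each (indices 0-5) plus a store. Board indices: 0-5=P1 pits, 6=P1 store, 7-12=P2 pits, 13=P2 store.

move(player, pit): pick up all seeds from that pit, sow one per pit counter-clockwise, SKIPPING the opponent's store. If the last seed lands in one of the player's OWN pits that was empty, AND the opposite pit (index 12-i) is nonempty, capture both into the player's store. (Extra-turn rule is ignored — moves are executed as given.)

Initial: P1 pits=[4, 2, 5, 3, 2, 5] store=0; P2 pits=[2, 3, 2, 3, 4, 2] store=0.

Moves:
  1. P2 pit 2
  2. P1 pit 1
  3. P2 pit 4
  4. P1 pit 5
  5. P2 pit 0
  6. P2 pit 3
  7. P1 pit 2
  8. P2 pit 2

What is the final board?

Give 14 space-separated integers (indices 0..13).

Move 1: P2 pit2 -> P1=[4,2,5,3,2,5](0) P2=[2,3,0,4,5,2](0)
Move 2: P1 pit1 -> P1=[4,0,6,4,2,5](0) P2=[2,3,0,4,5,2](0)
Move 3: P2 pit4 -> P1=[5,1,7,4,2,5](0) P2=[2,3,0,4,0,3](1)
Move 4: P1 pit5 -> P1=[5,1,7,4,2,0](1) P2=[3,4,1,5,0,3](1)
Move 5: P2 pit0 -> P1=[5,1,7,4,2,0](1) P2=[0,5,2,6,0,3](1)
Move 6: P2 pit3 -> P1=[6,2,8,4,2,0](1) P2=[0,5,2,0,1,4](2)
Move 7: P1 pit2 -> P1=[6,2,0,5,3,1](2) P2=[1,6,3,1,1,4](2)
Move 8: P2 pit2 -> P1=[6,2,0,5,3,1](2) P2=[1,6,0,2,2,5](2)

Answer: 6 2 0 5 3 1 2 1 6 0 2 2 5 2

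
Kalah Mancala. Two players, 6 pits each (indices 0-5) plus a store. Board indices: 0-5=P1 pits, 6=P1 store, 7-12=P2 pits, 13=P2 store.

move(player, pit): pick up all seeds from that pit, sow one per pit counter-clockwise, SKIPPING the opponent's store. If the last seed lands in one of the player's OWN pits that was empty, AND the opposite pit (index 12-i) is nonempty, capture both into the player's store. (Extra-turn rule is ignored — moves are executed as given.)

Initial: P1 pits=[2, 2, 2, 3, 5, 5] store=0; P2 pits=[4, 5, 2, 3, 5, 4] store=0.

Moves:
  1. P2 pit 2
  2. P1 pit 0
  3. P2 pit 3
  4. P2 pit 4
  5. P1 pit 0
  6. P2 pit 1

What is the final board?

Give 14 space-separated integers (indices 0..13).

Answer: 0 5 5 4 6 5 0 4 0 1 1 1 7 3

Derivation:
Move 1: P2 pit2 -> P1=[2,2,2,3,5,5](0) P2=[4,5,0,4,6,4](0)
Move 2: P1 pit0 -> P1=[0,3,3,3,5,5](0) P2=[4,5,0,4,6,4](0)
Move 3: P2 pit3 -> P1=[1,3,3,3,5,5](0) P2=[4,5,0,0,7,5](1)
Move 4: P2 pit4 -> P1=[2,4,4,4,6,5](0) P2=[4,5,0,0,0,6](2)
Move 5: P1 pit0 -> P1=[0,5,5,4,6,5](0) P2=[4,5,0,0,0,6](2)
Move 6: P2 pit1 -> P1=[0,5,5,4,6,5](0) P2=[4,0,1,1,1,7](3)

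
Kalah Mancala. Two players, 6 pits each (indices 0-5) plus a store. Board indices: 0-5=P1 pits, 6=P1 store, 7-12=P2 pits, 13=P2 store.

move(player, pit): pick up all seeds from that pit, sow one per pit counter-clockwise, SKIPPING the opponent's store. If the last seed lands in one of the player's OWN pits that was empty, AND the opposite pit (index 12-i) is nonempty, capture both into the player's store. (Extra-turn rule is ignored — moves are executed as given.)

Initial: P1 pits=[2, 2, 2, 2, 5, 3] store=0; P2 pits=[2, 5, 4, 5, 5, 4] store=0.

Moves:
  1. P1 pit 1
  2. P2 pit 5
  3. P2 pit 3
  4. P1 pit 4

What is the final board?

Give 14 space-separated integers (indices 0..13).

Answer: 4 2 4 3 0 4 1 3 6 5 0 6 1 2

Derivation:
Move 1: P1 pit1 -> P1=[2,0,3,3,5,3](0) P2=[2,5,4,5,5,4](0)
Move 2: P2 pit5 -> P1=[3,1,4,3,5,3](0) P2=[2,5,4,5,5,0](1)
Move 3: P2 pit3 -> P1=[4,2,4,3,5,3](0) P2=[2,5,4,0,6,1](2)
Move 4: P1 pit4 -> P1=[4,2,4,3,0,4](1) P2=[3,6,5,0,6,1](2)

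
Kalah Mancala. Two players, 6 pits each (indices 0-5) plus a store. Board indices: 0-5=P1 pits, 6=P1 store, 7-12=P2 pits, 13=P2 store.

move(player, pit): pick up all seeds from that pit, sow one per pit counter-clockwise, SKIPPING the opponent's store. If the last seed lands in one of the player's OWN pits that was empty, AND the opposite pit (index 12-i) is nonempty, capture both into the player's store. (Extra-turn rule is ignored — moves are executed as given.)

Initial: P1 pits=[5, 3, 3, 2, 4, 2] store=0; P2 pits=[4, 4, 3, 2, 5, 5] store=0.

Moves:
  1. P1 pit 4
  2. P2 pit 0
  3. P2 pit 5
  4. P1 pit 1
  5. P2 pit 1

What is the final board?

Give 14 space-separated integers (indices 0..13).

Move 1: P1 pit4 -> P1=[5,3,3,2,0,3](1) P2=[5,5,3,2,5,5](0)
Move 2: P2 pit0 -> P1=[5,3,3,2,0,3](1) P2=[0,6,4,3,6,6](0)
Move 3: P2 pit5 -> P1=[6,4,4,3,1,3](1) P2=[0,6,4,3,6,0](1)
Move 4: P1 pit1 -> P1=[6,0,5,4,2,4](1) P2=[0,6,4,3,6,0](1)
Move 5: P2 pit1 -> P1=[7,0,5,4,2,4](1) P2=[0,0,5,4,7,1](2)

Answer: 7 0 5 4 2 4 1 0 0 5 4 7 1 2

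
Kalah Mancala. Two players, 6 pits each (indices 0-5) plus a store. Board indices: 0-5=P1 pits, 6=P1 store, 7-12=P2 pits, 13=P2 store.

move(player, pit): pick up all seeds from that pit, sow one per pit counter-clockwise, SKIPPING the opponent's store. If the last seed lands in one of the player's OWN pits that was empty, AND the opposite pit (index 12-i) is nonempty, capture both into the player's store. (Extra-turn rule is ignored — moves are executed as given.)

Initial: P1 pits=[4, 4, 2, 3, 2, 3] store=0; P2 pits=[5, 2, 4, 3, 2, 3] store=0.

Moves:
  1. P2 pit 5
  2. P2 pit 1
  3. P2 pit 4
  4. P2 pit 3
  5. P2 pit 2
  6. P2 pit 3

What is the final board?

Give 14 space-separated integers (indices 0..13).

Move 1: P2 pit5 -> P1=[5,5,2,3,2,3](0) P2=[5,2,4,3,2,0](1)
Move 2: P2 pit1 -> P1=[5,5,2,3,2,3](0) P2=[5,0,5,4,2,0](1)
Move 3: P2 pit4 -> P1=[5,5,2,3,2,3](0) P2=[5,0,5,4,0,1](2)
Move 4: P2 pit3 -> P1=[6,5,2,3,2,3](0) P2=[5,0,5,0,1,2](3)
Move 5: P2 pit2 -> P1=[7,5,2,3,2,3](0) P2=[5,0,0,1,2,3](4)
Move 6: P2 pit3 -> P1=[7,5,2,3,2,3](0) P2=[5,0,0,0,3,3](4)

Answer: 7 5 2 3 2 3 0 5 0 0 0 3 3 4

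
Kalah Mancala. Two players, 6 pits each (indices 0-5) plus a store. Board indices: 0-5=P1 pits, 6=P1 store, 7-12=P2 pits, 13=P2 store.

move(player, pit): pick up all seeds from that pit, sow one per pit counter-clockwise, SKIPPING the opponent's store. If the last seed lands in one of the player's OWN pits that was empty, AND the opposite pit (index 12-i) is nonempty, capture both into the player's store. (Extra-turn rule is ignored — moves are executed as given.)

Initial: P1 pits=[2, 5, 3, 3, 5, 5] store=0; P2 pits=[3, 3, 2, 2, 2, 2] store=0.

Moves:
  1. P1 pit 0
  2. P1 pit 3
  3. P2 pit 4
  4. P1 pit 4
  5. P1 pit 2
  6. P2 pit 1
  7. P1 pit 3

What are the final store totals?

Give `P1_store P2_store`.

Answer: 3 1

Derivation:
Move 1: P1 pit0 -> P1=[0,6,4,3,5,5](0) P2=[3,3,2,2,2,2](0)
Move 2: P1 pit3 -> P1=[0,6,4,0,6,6](1) P2=[3,3,2,2,2,2](0)
Move 3: P2 pit4 -> P1=[0,6,4,0,6,6](1) P2=[3,3,2,2,0,3](1)
Move 4: P1 pit4 -> P1=[0,6,4,0,0,7](2) P2=[4,4,3,3,0,3](1)
Move 5: P1 pit2 -> P1=[0,6,0,1,1,8](3) P2=[4,4,3,3,0,3](1)
Move 6: P2 pit1 -> P1=[0,6,0,1,1,8](3) P2=[4,0,4,4,1,4](1)
Move 7: P1 pit3 -> P1=[0,6,0,0,2,8](3) P2=[4,0,4,4,1,4](1)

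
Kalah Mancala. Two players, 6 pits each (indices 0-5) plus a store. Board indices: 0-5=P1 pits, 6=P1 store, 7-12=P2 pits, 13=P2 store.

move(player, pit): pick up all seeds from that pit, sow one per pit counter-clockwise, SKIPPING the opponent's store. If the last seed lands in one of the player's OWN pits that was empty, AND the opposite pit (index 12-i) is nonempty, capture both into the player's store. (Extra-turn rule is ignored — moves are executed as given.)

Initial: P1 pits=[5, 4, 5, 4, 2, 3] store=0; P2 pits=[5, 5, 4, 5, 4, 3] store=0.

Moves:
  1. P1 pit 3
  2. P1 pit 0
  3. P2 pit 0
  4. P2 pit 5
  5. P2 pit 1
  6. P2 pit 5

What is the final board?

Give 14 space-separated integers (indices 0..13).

Move 1: P1 pit3 -> P1=[5,4,5,0,3,4](1) P2=[6,5,4,5,4,3](0)
Move 2: P1 pit0 -> P1=[0,5,6,1,4,5](1) P2=[6,5,4,5,4,3](0)
Move 3: P2 pit0 -> P1=[0,5,6,1,4,5](1) P2=[0,6,5,6,5,4](1)
Move 4: P2 pit5 -> P1=[1,6,7,1,4,5](1) P2=[0,6,5,6,5,0](2)
Move 5: P2 pit1 -> P1=[2,6,7,1,4,5](1) P2=[0,0,6,7,6,1](3)
Move 6: P2 pit5 -> P1=[2,6,7,1,4,5](1) P2=[0,0,6,7,6,0](4)

Answer: 2 6 7 1 4 5 1 0 0 6 7 6 0 4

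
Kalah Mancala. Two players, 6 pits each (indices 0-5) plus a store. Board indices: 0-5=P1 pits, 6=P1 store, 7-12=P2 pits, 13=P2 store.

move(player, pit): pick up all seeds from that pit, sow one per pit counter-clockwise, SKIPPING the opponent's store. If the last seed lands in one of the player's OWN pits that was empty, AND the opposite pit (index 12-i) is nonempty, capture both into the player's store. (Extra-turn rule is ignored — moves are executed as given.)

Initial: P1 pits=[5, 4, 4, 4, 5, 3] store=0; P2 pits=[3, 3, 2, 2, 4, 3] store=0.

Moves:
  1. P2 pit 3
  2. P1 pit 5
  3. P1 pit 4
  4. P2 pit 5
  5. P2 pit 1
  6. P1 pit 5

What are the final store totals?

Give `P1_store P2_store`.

Move 1: P2 pit3 -> P1=[5,4,4,4,5,3](0) P2=[3,3,2,0,5,4](0)
Move 2: P1 pit5 -> P1=[5,4,4,4,5,0](1) P2=[4,4,2,0,5,4](0)
Move 3: P1 pit4 -> P1=[5,4,4,4,0,1](2) P2=[5,5,3,0,5,4](0)
Move 4: P2 pit5 -> P1=[6,5,5,4,0,1](2) P2=[5,5,3,0,5,0](1)
Move 5: P2 pit1 -> P1=[6,5,5,4,0,1](2) P2=[5,0,4,1,6,1](2)
Move 6: P1 pit5 -> P1=[6,5,5,4,0,0](3) P2=[5,0,4,1,6,1](2)

Answer: 3 2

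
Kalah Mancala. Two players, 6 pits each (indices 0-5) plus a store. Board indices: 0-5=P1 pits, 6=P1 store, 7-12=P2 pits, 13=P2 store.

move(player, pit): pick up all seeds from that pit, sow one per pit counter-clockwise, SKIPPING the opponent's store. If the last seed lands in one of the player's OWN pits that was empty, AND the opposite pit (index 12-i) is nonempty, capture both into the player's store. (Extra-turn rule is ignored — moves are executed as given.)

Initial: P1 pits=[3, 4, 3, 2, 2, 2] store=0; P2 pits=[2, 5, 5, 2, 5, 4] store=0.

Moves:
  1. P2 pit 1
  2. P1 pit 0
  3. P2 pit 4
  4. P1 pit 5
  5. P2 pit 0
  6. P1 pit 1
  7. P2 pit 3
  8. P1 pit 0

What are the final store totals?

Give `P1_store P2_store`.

Answer: 2 3

Derivation:
Move 1: P2 pit1 -> P1=[3,4,3,2,2,2](0) P2=[2,0,6,3,6,5](1)
Move 2: P1 pit0 -> P1=[0,5,4,3,2,2](0) P2=[2,0,6,3,6,5](1)
Move 3: P2 pit4 -> P1=[1,6,5,4,2,2](0) P2=[2,0,6,3,0,6](2)
Move 4: P1 pit5 -> P1=[1,6,5,4,2,0](1) P2=[3,0,6,3,0,6](2)
Move 5: P2 pit0 -> P1=[1,6,5,4,2,0](1) P2=[0,1,7,4,0,6](2)
Move 6: P1 pit1 -> P1=[1,0,6,5,3,1](2) P2=[1,1,7,4,0,6](2)
Move 7: P2 pit3 -> P1=[2,0,6,5,3,1](2) P2=[1,1,7,0,1,7](3)
Move 8: P1 pit0 -> P1=[0,1,7,5,3,1](2) P2=[1,1,7,0,1,7](3)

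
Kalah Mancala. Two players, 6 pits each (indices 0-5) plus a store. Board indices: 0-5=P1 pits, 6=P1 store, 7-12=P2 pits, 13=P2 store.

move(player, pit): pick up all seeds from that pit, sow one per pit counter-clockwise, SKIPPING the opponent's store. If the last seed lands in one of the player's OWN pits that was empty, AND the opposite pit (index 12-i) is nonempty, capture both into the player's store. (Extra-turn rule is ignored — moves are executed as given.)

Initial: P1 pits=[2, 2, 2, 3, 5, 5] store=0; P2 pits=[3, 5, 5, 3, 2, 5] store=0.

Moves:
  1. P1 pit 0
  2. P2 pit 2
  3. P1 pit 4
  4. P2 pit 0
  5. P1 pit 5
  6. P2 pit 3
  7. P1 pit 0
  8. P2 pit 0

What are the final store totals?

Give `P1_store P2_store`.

Answer: 2 2

Derivation:
Move 1: P1 pit0 -> P1=[0,3,3,3,5,5](0) P2=[3,5,5,3,2,5](0)
Move 2: P2 pit2 -> P1=[1,3,3,3,5,5](0) P2=[3,5,0,4,3,6](1)
Move 3: P1 pit4 -> P1=[1,3,3,3,0,6](1) P2=[4,6,1,4,3,6](1)
Move 4: P2 pit0 -> P1=[1,3,3,3,0,6](1) P2=[0,7,2,5,4,6](1)
Move 5: P1 pit5 -> P1=[1,3,3,3,0,0](2) P2=[1,8,3,6,5,6](1)
Move 6: P2 pit3 -> P1=[2,4,4,3,0,0](2) P2=[1,8,3,0,6,7](2)
Move 7: P1 pit0 -> P1=[0,5,5,3,0,0](2) P2=[1,8,3,0,6,7](2)
Move 8: P2 pit0 -> P1=[0,5,5,3,0,0](2) P2=[0,9,3,0,6,7](2)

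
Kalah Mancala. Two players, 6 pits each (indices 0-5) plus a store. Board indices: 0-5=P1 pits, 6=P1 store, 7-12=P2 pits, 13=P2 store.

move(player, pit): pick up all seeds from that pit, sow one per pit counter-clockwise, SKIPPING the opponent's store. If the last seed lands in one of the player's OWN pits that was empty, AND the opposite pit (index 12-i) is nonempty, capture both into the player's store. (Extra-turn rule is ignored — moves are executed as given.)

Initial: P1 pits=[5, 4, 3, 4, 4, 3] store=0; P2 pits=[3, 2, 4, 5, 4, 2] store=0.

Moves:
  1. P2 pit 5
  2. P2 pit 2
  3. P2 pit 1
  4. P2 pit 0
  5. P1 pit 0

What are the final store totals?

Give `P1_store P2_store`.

Move 1: P2 pit5 -> P1=[6,4,3,4,4,3](0) P2=[3,2,4,5,4,0](1)
Move 2: P2 pit2 -> P1=[6,4,3,4,4,3](0) P2=[3,2,0,6,5,1](2)
Move 3: P2 pit1 -> P1=[6,4,3,4,4,3](0) P2=[3,0,1,7,5,1](2)
Move 4: P2 pit0 -> P1=[6,4,3,4,4,3](0) P2=[0,1,2,8,5,1](2)
Move 5: P1 pit0 -> P1=[0,5,4,5,5,4](1) P2=[0,1,2,8,5,1](2)

Answer: 1 2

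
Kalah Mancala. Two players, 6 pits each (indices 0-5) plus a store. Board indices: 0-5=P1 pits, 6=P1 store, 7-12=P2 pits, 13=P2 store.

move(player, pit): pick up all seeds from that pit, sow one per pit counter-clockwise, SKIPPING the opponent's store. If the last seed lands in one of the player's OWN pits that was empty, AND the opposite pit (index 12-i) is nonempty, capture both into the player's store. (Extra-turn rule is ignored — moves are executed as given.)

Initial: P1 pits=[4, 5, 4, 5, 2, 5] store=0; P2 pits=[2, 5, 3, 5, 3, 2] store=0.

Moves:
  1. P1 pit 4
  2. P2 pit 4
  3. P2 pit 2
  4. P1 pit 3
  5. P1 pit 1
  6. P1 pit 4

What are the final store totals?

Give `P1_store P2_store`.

Answer: 4 1

Derivation:
Move 1: P1 pit4 -> P1=[4,5,4,5,0,6](1) P2=[2,5,3,5,3,2](0)
Move 2: P2 pit4 -> P1=[5,5,4,5,0,6](1) P2=[2,5,3,5,0,3](1)
Move 3: P2 pit2 -> P1=[5,5,4,5,0,6](1) P2=[2,5,0,6,1,4](1)
Move 4: P1 pit3 -> P1=[5,5,4,0,1,7](2) P2=[3,6,0,6,1,4](1)
Move 5: P1 pit1 -> P1=[5,0,5,1,2,8](3) P2=[3,6,0,6,1,4](1)
Move 6: P1 pit4 -> P1=[5,0,5,1,0,9](4) P2=[3,6,0,6,1,4](1)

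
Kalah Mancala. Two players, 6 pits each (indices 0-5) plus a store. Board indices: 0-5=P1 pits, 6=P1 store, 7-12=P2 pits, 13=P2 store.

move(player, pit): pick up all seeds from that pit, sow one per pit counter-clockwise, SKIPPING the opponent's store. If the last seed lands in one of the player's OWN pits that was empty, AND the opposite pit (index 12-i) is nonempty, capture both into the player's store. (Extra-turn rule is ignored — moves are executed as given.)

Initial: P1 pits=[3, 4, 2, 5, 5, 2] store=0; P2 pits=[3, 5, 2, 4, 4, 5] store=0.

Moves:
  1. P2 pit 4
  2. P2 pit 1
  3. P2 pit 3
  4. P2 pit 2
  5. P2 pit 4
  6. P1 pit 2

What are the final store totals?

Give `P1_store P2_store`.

Answer: 0 4

Derivation:
Move 1: P2 pit4 -> P1=[4,5,2,5,5,2](0) P2=[3,5,2,4,0,6](1)
Move 2: P2 pit1 -> P1=[4,5,2,5,5,2](0) P2=[3,0,3,5,1,7](2)
Move 3: P2 pit3 -> P1=[5,6,2,5,5,2](0) P2=[3,0,3,0,2,8](3)
Move 4: P2 pit2 -> P1=[5,6,2,5,5,2](0) P2=[3,0,0,1,3,9](3)
Move 5: P2 pit4 -> P1=[6,6,2,5,5,2](0) P2=[3,0,0,1,0,10](4)
Move 6: P1 pit2 -> P1=[6,6,0,6,6,2](0) P2=[3,0,0,1,0,10](4)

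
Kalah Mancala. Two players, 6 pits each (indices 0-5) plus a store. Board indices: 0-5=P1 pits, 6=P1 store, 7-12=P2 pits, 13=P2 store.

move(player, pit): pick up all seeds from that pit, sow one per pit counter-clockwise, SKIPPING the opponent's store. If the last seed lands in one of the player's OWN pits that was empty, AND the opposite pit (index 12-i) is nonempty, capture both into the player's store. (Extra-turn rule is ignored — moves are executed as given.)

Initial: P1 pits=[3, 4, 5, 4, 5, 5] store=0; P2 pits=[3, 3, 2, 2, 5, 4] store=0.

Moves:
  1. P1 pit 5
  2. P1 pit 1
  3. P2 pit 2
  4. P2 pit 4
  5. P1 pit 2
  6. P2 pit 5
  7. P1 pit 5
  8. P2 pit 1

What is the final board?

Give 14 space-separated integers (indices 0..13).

Move 1: P1 pit5 -> P1=[3,4,5,4,5,0](1) P2=[4,4,3,3,5,4](0)
Move 2: P1 pit1 -> P1=[3,0,6,5,6,0](6) P2=[0,4,3,3,5,4](0)
Move 3: P2 pit2 -> P1=[3,0,6,5,6,0](6) P2=[0,4,0,4,6,5](0)
Move 4: P2 pit4 -> P1=[4,1,7,6,6,0](6) P2=[0,4,0,4,0,6](1)
Move 5: P1 pit2 -> P1=[4,1,0,7,7,1](7) P2=[1,5,1,4,0,6](1)
Move 6: P2 pit5 -> P1=[5,2,1,8,8,1](7) P2=[1,5,1,4,0,0](2)
Move 7: P1 pit5 -> P1=[5,2,1,8,8,0](8) P2=[1,5,1,4,0,0](2)
Move 8: P2 pit1 -> P1=[5,2,1,8,8,0](8) P2=[1,0,2,5,1,1](3)

Answer: 5 2 1 8 8 0 8 1 0 2 5 1 1 3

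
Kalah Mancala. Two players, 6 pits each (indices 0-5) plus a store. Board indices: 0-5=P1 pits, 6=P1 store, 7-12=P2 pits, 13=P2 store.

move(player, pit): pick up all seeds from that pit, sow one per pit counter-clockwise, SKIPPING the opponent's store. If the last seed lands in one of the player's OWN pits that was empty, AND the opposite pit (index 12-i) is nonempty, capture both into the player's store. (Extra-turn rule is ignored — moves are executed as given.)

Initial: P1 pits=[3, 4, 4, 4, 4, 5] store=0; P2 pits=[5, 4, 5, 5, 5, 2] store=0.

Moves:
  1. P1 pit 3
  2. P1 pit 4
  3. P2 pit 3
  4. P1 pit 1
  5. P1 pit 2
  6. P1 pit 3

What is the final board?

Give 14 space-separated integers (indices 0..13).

Move 1: P1 pit3 -> P1=[3,4,4,0,5,6](1) P2=[6,4,5,5,5,2](0)
Move 2: P1 pit4 -> P1=[3,4,4,0,0,7](2) P2=[7,5,6,5,5,2](0)
Move 3: P2 pit3 -> P1=[4,5,4,0,0,7](2) P2=[7,5,6,0,6,3](1)
Move 4: P1 pit1 -> P1=[4,0,5,1,1,8](3) P2=[7,5,6,0,6,3](1)
Move 5: P1 pit2 -> P1=[4,0,0,2,2,9](4) P2=[8,5,6,0,6,3](1)
Move 6: P1 pit3 -> P1=[4,0,0,0,3,10](4) P2=[8,5,6,0,6,3](1)

Answer: 4 0 0 0 3 10 4 8 5 6 0 6 3 1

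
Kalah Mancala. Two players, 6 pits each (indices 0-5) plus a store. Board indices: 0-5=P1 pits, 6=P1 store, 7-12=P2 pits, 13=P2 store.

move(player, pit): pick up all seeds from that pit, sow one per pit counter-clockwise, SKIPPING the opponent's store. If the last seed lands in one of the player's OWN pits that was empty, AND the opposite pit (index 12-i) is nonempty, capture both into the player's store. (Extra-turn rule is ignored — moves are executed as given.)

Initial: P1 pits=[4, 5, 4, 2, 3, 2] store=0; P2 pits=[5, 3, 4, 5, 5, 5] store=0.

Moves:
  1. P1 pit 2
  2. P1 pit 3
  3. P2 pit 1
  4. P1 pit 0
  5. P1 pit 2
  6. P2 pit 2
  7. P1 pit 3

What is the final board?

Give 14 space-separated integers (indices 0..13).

Answer: 1 6 0 0 7 5 2 5 0 0 7 7 6 1

Derivation:
Move 1: P1 pit2 -> P1=[4,5,0,3,4,3](1) P2=[5,3,4,5,5,5](0)
Move 2: P1 pit3 -> P1=[4,5,0,0,5,4](2) P2=[5,3,4,5,5,5](0)
Move 3: P2 pit1 -> P1=[4,5,0,0,5,4](2) P2=[5,0,5,6,6,5](0)
Move 4: P1 pit0 -> P1=[0,6,1,1,6,4](2) P2=[5,0,5,6,6,5](0)
Move 5: P1 pit2 -> P1=[0,6,0,2,6,4](2) P2=[5,0,5,6,6,5](0)
Move 6: P2 pit2 -> P1=[1,6,0,2,6,4](2) P2=[5,0,0,7,7,6](1)
Move 7: P1 pit3 -> P1=[1,6,0,0,7,5](2) P2=[5,0,0,7,7,6](1)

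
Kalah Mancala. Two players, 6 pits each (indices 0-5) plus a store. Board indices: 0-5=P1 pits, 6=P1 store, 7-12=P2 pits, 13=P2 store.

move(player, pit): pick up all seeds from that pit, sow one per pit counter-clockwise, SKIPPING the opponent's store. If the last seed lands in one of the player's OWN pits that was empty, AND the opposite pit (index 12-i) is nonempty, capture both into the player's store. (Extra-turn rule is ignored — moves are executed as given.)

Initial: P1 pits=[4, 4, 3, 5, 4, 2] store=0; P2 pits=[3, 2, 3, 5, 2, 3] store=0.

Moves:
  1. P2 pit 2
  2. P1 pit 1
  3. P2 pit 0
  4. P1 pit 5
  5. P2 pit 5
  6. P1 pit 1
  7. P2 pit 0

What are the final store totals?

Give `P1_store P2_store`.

Move 1: P2 pit2 -> P1=[4,4,3,5,4,2](0) P2=[3,2,0,6,3,4](0)
Move 2: P1 pit1 -> P1=[4,0,4,6,5,3](0) P2=[3,2,0,6,3,4](0)
Move 3: P2 pit0 -> P1=[4,0,4,6,5,3](0) P2=[0,3,1,7,3,4](0)
Move 4: P1 pit5 -> P1=[4,0,4,6,5,0](1) P2=[1,4,1,7,3,4](0)
Move 5: P2 pit5 -> P1=[5,1,5,6,5,0](1) P2=[1,4,1,7,3,0](1)
Move 6: P1 pit1 -> P1=[5,0,6,6,5,0](1) P2=[1,4,1,7,3,0](1)
Move 7: P2 pit0 -> P1=[5,0,6,6,5,0](1) P2=[0,5,1,7,3,0](1)

Answer: 1 1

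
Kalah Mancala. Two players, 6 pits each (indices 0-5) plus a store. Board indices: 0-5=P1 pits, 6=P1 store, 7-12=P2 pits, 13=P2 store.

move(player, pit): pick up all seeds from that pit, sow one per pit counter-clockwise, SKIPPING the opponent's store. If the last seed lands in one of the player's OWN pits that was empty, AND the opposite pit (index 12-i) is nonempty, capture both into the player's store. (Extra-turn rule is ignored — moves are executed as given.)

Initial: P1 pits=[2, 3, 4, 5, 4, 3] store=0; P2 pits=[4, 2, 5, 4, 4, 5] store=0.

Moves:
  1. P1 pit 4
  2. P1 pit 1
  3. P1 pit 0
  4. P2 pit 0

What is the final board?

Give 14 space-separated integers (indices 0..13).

Move 1: P1 pit4 -> P1=[2,3,4,5,0,4](1) P2=[5,3,5,4,4,5](0)
Move 2: P1 pit1 -> P1=[2,0,5,6,0,4](5) P2=[5,0,5,4,4,5](0)
Move 3: P1 pit0 -> P1=[0,1,6,6,0,4](5) P2=[5,0,5,4,4,5](0)
Move 4: P2 pit0 -> P1=[0,1,6,6,0,4](5) P2=[0,1,6,5,5,6](0)

Answer: 0 1 6 6 0 4 5 0 1 6 5 5 6 0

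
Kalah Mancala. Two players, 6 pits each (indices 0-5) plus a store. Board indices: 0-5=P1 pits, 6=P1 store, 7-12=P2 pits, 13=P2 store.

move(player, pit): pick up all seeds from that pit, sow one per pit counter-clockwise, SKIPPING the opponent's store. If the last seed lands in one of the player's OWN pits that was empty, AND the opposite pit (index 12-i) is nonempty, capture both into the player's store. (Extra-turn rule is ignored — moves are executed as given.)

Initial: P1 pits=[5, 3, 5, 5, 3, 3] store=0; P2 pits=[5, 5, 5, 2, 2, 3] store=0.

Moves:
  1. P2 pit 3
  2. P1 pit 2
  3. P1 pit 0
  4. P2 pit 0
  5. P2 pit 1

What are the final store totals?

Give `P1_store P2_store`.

Move 1: P2 pit3 -> P1=[5,3,5,5,3,3](0) P2=[5,5,5,0,3,4](0)
Move 2: P1 pit2 -> P1=[5,3,0,6,4,4](1) P2=[6,5,5,0,3,4](0)
Move 3: P1 pit0 -> P1=[0,4,1,7,5,5](1) P2=[6,5,5,0,3,4](0)
Move 4: P2 pit0 -> P1=[0,4,1,7,5,5](1) P2=[0,6,6,1,4,5](1)
Move 5: P2 pit1 -> P1=[1,4,1,7,5,5](1) P2=[0,0,7,2,5,6](2)

Answer: 1 2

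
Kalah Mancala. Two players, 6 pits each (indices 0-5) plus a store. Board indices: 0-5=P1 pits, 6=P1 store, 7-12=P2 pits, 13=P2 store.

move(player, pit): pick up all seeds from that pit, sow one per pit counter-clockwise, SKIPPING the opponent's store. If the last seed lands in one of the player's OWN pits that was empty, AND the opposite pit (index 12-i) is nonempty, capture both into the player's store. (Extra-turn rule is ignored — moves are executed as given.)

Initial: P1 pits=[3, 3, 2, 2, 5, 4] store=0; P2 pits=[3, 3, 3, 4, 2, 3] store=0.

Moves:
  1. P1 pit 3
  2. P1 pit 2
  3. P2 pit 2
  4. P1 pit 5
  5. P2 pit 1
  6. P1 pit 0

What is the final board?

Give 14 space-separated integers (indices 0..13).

Move 1: P1 pit3 -> P1=[3,3,2,0,6,5](0) P2=[3,3,3,4,2,3](0)
Move 2: P1 pit2 -> P1=[3,3,0,1,7,5](0) P2=[3,3,3,4,2,3](0)
Move 3: P2 pit2 -> P1=[3,3,0,1,7,5](0) P2=[3,3,0,5,3,4](0)
Move 4: P1 pit5 -> P1=[3,3,0,1,7,0](1) P2=[4,4,1,6,3,4](0)
Move 5: P2 pit1 -> P1=[3,3,0,1,7,0](1) P2=[4,0,2,7,4,5](0)
Move 6: P1 pit0 -> P1=[0,4,1,2,7,0](1) P2=[4,0,2,7,4,5](0)

Answer: 0 4 1 2 7 0 1 4 0 2 7 4 5 0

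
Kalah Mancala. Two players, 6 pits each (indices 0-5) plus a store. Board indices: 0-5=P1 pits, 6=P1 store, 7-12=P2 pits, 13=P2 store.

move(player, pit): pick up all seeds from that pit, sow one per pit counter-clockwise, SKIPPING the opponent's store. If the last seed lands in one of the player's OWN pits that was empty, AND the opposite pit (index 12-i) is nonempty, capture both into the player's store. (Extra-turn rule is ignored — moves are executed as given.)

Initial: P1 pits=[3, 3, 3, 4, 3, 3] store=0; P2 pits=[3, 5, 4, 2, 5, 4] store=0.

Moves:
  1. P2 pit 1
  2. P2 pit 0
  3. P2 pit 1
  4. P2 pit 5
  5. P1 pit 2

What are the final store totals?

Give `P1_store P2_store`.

Move 1: P2 pit1 -> P1=[3,3,3,4,3,3](0) P2=[3,0,5,3,6,5](1)
Move 2: P2 pit0 -> P1=[3,3,3,4,3,3](0) P2=[0,1,6,4,6,5](1)
Move 3: P2 pit1 -> P1=[3,3,3,4,3,3](0) P2=[0,0,7,4,6,5](1)
Move 4: P2 pit5 -> P1=[4,4,4,5,3,3](0) P2=[0,0,7,4,6,0](2)
Move 5: P1 pit2 -> P1=[4,4,0,6,4,4](1) P2=[0,0,7,4,6,0](2)

Answer: 1 2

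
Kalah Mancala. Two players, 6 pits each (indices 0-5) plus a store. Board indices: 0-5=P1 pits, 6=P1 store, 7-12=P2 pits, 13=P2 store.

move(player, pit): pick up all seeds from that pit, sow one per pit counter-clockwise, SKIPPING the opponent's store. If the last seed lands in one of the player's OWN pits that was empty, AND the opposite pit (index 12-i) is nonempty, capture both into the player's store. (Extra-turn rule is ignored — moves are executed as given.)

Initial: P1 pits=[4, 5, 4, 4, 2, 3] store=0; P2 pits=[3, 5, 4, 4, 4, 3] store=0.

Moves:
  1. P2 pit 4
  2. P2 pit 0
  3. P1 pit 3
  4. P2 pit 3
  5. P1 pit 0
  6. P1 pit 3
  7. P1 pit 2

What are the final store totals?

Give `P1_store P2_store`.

Move 1: P2 pit4 -> P1=[5,6,4,4,2,3](0) P2=[3,5,4,4,0,4](1)
Move 2: P2 pit0 -> P1=[5,6,4,4,2,3](0) P2=[0,6,5,5,0,4](1)
Move 3: P1 pit3 -> P1=[5,6,4,0,3,4](1) P2=[1,6,5,5,0,4](1)
Move 4: P2 pit3 -> P1=[6,7,4,0,3,4](1) P2=[1,6,5,0,1,5](2)
Move 5: P1 pit0 -> P1=[0,8,5,1,4,5](2) P2=[1,6,5,0,1,5](2)
Move 6: P1 pit3 -> P1=[0,8,5,0,5,5](2) P2=[1,6,5,0,1,5](2)
Move 7: P1 pit2 -> P1=[0,8,0,1,6,6](3) P2=[2,6,5,0,1,5](2)

Answer: 3 2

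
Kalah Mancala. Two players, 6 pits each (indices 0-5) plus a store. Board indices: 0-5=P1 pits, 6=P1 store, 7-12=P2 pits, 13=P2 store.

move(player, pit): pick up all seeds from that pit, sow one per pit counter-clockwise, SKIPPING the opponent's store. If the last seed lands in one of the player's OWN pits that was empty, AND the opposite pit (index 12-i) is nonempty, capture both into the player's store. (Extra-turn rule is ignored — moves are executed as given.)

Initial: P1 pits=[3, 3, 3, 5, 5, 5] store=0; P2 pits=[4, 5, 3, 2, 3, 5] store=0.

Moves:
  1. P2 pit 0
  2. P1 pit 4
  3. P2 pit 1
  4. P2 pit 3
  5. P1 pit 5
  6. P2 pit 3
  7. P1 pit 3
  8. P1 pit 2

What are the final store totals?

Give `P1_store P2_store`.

Move 1: P2 pit0 -> P1=[3,3,3,5,5,5](0) P2=[0,6,4,3,4,5](0)
Move 2: P1 pit4 -> P1=[3,3,3,5,0,6](1) P2=[1,7,5,3,4,5](0)
Move 3: P2 pit1 -> P1=[4,4,3,5,0,6](1) P2=[1,0,6,4,5,6](1)
Move 4: P2 pit3 -> P1=[5,4,3,5,0,6](1) P2=[1,0,6,0,6,7](2)
Move 5: P1 pit5 -> P1=[5,4,3,5,0,0](2) P2=[2,1,7,1,7,7](2)
Move 6: P2 pit3 -> P1=[5,4,3,5,0,0](2) P2=[2,1,7,0,8,7](2)
Move 7: P1 pit3 -> P1=[5,4,3,0,1,1](3) P2=[3,2,7,0,8,7](2)
Move 8: P1 pit2 -> P1=[5,4,0,1,2,2](3) P2=[3,2,7,0,8,7](2)

Answer: 3 2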